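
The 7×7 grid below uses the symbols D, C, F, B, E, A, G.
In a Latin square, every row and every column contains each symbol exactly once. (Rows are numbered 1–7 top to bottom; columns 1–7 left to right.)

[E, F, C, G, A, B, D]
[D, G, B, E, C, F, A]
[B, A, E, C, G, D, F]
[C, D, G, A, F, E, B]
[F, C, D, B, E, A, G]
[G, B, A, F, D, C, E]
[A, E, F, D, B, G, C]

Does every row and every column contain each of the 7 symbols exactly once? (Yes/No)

Each row is a permutation of the 7 symbols, and so is each column.

Yes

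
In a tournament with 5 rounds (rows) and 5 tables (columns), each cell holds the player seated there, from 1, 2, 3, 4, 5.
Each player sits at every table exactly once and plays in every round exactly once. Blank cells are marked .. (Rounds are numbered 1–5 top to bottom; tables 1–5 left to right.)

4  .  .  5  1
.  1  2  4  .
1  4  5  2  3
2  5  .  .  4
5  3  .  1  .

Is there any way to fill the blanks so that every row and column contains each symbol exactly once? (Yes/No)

Yes

No round or table among the givens repeats a symbol, and propagating forced cells runs into no contradiction.
One valid completion exists (for instance, 4 2 3 5 1 / 3 1 2 4 5 / 1 4 5 2 3 / 2 5 1 3 4 / 5 3 4 1 2).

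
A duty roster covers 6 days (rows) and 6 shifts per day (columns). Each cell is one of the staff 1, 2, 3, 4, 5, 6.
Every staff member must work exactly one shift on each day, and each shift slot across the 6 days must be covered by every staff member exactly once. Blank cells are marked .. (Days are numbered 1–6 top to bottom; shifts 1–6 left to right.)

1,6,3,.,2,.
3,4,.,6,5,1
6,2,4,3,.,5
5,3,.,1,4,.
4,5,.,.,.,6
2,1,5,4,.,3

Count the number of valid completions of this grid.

Day 1, shift 4: eliminating its day and shift leaves {5}.
Day 1, shift 6: eliminating its day and shift leaves {4}.
Day 2, shift 3: eliminating its day and shift leaves {2}.
Day 3, shift 5: eliminating its day and shift leaves {1}.
Day 4, shift 3: eliminating its day and shift leaves {2, 6}.
Day 4, shift 6: eliminating its day and shift leaves {2}.
Day 5, shift 3: eliminating its day and shift leaves {1, 2}.
Day 5, shift 4: eliminating its day and shift leaves {2}.
Day 5, shift 5: eliminating its day and shift leaves {1, 3}.
Day 6, shift 5: eliminating its day and shift leaves {6}.
Only one assignment across all blanks avoids any day or shift repeat, giving 1 completion.

1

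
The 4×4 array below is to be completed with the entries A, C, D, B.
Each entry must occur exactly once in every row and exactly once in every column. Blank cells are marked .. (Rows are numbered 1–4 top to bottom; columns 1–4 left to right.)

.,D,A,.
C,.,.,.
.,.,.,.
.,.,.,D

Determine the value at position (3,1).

Row 1, column 1: row 1 has {A, D} and column 1 has {C}, leaving only B.
Row 1, column 4: row 1 has {A, D, B} and column 4 has {D}, leaving only C.
Row 4, column 1: row 4 has {D} and column 1 has {C, B}, leaving only A.
Row 3 already has {} and column 1 already has {A, C, B}, so row 3, column 1 must be D.

D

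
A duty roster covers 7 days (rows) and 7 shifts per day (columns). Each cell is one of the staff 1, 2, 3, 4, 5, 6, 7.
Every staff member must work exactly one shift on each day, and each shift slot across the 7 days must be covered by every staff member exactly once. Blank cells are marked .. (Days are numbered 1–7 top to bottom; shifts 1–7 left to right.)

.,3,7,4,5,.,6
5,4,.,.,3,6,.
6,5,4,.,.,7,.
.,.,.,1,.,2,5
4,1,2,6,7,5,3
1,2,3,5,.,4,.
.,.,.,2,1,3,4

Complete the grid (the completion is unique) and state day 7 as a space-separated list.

Day 7, shift 1: day 7 has {1, 2, 3, 4} and shift 1 has {1, 4, 5, 6}, leaving only 7.
Day 7, shift 2: day 7 has {1, 2, 3, 4, 7} and shift 2 has {1, 2, 3, 4, 5}, leaving only 6.
Day 7, shift 3: day 7 has {1, 2, 3, 4, 6, 7} and shift 3 has {2, 3, 4, 7}, leaving only 5.
So day 7 reads: 7 6 5 2 1 3 4.

7 6 5 2 1 3 4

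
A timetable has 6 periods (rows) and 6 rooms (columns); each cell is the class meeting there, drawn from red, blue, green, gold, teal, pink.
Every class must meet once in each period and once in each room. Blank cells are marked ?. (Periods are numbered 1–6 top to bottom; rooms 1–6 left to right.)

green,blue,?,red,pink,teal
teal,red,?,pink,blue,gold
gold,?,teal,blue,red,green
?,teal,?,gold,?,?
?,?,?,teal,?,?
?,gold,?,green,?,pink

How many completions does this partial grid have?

Period 1, room 3: eliminating its period and room leaves {gold}.
Period 2, room 3: eliminating its period and room leaves {green}.
Period 3, room 2: eliminating its period and room leaves {pink}.
Period 4, room 1: eliminating its period and room leaves {red, blue, pink}.
Period 4, room 3: eliminating its period and room leaves {red, blue, green, pink}.
Period 4, room 5: eliminating its period and room leaves {green}.
Period 4, room 6: eliminating its period and room leaves {red, blue}.
Period 5, room 1: eliminating its period and room leaves {red, blue, pink}.
Period 5, room 2: eliminating its period and room leaves {green, pink}.
Period 5, room 3: eliminating its period and room leaves {red, blue, green, gold, pink}.
Period 5, room 5: eliminating its period and room leaves {green, gold}.
Period 5, room 6: eliminating its period and room leaves {red, blue}.
Period 6, room 1: eliminating its period and room leaves {red, blue}.
Period 6, room 3: eliminating its period and room leaves {red, blue}.
Period 6, room 5: eliminating its period and room leaves {teal}.
Enumerating the assignments across these blanks that avoid any period or room repeat gives 4 completions.

4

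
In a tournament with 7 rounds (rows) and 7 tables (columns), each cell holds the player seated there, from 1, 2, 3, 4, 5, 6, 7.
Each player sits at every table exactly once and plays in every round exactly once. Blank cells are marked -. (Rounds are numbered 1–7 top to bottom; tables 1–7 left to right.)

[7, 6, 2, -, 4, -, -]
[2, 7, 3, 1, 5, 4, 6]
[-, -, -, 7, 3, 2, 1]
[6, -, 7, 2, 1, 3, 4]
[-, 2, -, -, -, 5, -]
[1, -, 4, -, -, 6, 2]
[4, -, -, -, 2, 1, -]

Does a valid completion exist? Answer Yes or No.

No

Round 1, table 6: round 1 together with table 6 already contain {1, 2, 3, 4, 5, 6, 7} — every symbol — so nothing can go there. The grid has no valid completion.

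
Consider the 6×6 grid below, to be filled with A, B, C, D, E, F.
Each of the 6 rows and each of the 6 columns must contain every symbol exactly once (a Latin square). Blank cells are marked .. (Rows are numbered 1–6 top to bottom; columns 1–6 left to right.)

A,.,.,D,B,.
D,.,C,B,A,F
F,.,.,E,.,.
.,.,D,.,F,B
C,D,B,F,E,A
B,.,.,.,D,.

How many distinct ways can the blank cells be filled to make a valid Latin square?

Row 1, column 2: eliminating its row and column leaves {C, E, F}.
Row 1, column 3: eliminating its row and column leaves {E, F}.
Row 1, column 6: eliminating its row and column leaves {C, E}.
Row 2, column 2: eliminating its row and column leaves {E}.
Row 3, column 2: eliminating its row and column leaves {A, B, C}.
Row 3, column 3: eliminating its row and column leaves {A}.
Row 3, column 5: eliminating its row and column leaves {C}.
Row 3, column 6: eliminating its row and column leaves {C, D}.
Row 4, column 1: eliminating its row and column leaves {E}.
Row 4, column 2: eliminating its row and column leaves {A, C, E}.
Row 4, column 4: eliminating its row and column leaves {A, C}.
Row 6, column 2: eliminating its row and column leaves {A, C, E, F}.
Row 6, column 3: eliminating its row and column leaves {A, E, F}.
Row 6, column 4: eliminating its row and column leaves {A, C}.
Row 6, column 6: eliminating its row and column leaves {C, E}.
Enumerating the assignments across these blanks that avoid any row or column repeat gives 3 completions.

3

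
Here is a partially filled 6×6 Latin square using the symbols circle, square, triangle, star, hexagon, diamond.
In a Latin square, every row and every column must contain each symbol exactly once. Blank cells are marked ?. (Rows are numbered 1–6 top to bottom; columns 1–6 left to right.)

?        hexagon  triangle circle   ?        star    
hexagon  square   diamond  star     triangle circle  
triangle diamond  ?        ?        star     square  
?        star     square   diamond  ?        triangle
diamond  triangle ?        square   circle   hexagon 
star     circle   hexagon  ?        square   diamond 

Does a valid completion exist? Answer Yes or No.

No row or column among the givens repeats a symbol, and propagating forced cells runs into no contradiction.
One valid completion exists (for instance, square hexagon triangle circle diamond star / hexagon square diamond star triangle circle / triangle diamond circle hexagon star square / circle star square diamond hexagon triangle / diamond triangle star square circle hexagon / star circle hexagon triangle square diamond).

Yes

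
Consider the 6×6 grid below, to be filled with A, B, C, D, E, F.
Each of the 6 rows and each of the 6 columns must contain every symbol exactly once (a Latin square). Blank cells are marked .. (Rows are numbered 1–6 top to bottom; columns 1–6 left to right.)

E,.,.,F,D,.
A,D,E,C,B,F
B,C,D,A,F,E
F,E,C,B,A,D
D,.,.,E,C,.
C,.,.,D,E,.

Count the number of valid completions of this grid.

Row 1, column 2: eliminating its row and column leaves {A, B}.
Row 1, column 3: eliminating its row and column leaves {A, B}.
Row 1, column 6: eliminating its row and column leaves {A, B, C}.
Row 5, column 2: eliminating its row and column leaves {A, B, F}.
Row 5, column 3: eliminating its row and column leaves {A, B, F}.
Row 5, column 6: eliminating its row and column leaves {A, B}.
Row 6, column 2: eliminating its row and column leaves {A, B, F}.
Row 6, column 3: eliminating its row and column leaves {A, B, F}.
Row 6, column 6: eliminating its row and column leaves {A, B}.
Enumerating the assignments across these blanks that avoid any row or column repeat gives 4 completions.

4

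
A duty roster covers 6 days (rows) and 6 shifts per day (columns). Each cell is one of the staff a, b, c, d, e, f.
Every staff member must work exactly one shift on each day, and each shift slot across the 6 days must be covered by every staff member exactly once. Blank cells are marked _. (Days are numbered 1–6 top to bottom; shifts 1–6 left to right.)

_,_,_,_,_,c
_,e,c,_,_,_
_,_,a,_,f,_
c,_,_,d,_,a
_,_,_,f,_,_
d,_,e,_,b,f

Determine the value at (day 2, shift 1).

Day 4, shift 5: day 4 has {a, c, d} and shift 5 has {b, f}, leaving only e.
Day 2, shift 1 is narrowed to {a, b, f}.
If it were a, then day 2, shift 6 would be left with no valid symbol.
If it were b, then day 2, shift 6 would be left with no valid symbol.
So day 2, shift 1 must be f.

f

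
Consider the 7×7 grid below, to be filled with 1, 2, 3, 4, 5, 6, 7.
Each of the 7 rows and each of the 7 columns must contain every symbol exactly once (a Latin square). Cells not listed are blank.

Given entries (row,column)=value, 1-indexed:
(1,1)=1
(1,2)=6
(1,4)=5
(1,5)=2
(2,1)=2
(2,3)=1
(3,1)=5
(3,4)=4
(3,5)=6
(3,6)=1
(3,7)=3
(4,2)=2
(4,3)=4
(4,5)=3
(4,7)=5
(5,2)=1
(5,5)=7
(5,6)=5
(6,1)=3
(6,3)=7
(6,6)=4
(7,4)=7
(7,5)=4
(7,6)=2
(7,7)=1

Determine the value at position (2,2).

Row 1, column 3: row 1 has {1, 2, 5, 6} and column 3 has {1, 4, 7}, leaving only 3.
Row 1, column 6: row 1 has {1, 2, 3, 5, 6} and column 6 has {1, 2, 4, 5}, leaving only 7.
Row 1, column 7: row 1 has {1, 2, 3, 5, 6, 7} and column 7 has {1, 3, 5}, leaving only 4.
Row 2, column 5: row 2 has {1, 2} and column 5 has {2, 3, 4, 6, 7}, leaving only 5.
Row 3, column 2: row 3 has {1, 3, 4, 5, 6} and column 2 has {1, 2, 6}, leaving only 7.
Row 3, column 3: row 3 has {1, 3, 4, 5, 6, 7} and column 3 has {1, 3, 4, 7}, leaving only 2.
Row 4, column 6: row 4 has {2, 3, 4, 5} and column 6 has {1, 2, 4, 5, 7}, leaving only 6.
Row 2, column 6: row 2 has {1, 2, 5} and column 6 has {1, 2, 4, 5, 6, 7}, leaving only 3.
Row 2 already has {1, 2, 3, 5} and column 2 already has {1, 2, 6, 7}, so row 2, column 2 must be 4.

4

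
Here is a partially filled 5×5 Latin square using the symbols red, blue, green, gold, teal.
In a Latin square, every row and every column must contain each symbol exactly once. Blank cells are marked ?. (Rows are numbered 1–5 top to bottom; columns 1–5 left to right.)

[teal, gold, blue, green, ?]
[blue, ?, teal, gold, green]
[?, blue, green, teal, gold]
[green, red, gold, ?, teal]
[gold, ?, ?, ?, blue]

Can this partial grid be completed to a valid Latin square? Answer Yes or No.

No

Row 2, column 2: row 2 together with column 2 already contain {red, blue, green, gold, teal} — every symbol — so nothing can go there. The grid has no valid completion.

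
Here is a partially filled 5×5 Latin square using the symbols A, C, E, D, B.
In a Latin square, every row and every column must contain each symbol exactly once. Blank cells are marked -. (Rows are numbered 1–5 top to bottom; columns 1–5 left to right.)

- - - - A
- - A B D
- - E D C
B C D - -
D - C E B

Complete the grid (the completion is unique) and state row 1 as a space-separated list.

Row 1, column 3: row 1 has {A} and column 3 has {A, C, E, D}, leaving only B.
Row 1, column 4: row 1 has {A, B} and column 4 has {E, D, B}, leaving only C.
Row 1, column 1: row 1 has {A, C, B} and column 1 has {D, B}, leaving only E.
Row 1, column 2: row 1 has {A, C, E, B} and column 2 has {C}, leaving only D.
So row 1 reads: E D B C A.

E D B C A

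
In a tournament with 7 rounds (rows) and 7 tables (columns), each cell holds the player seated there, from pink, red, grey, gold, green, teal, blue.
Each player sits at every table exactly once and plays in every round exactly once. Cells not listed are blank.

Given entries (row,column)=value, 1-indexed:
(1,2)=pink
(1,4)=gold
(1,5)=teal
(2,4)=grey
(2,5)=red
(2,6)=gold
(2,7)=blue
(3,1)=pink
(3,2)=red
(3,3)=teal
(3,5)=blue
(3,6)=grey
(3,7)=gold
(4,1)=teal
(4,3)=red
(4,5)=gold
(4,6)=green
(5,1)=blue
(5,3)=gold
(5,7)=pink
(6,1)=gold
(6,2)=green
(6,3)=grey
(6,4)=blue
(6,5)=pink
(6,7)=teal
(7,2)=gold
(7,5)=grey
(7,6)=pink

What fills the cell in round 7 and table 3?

Round 2, table 1: round 2 has {red, grey, gold, blue} and table 1 has {pink, gold, teal, blue}, leaving only green.
Round 2, table 2: round 2 has {red, grey, gold, green, blue} and table 2 has {pink, red, gold, green}, leaving only teal.
Round 2, table 3: round 2 has {red, grey, gold, green, teal, blue} and table 3 has {red, grey, gold, teal}, leaving only pink.
Round 3, table 4: round 3 has {pink, red, grey, gold, teal, blue} and table 4 has {grey, gold, blue}, leaving only green.
Round 4, table 4: round 4 has {red, gold, green, teal} and table 4 has {grey, gold, green, blue}, leaving only pink.
Round 4, table 7: round 4 has {pink, red, gold, green, teal} and table 7 has {pink, gold, teal, blue}, leaving only grey.
Round 4, table 2: round 4 has {pink, red, grey, gold, green, teal} and table 2 has {pink, red, gold, green, teal}, leaving only blue.
Round 5, table 2: round 5 has {pink, gold, blue} and table 2 has {pink, red, gold, green, teal, blue}, leaving only grey.
Round 5, table 5: round 5 has {pink, grey, gold, blue} and table 5 has {pink, red, grey, gold, teal, blue}, leaving only green.
Round 6, table 6: round 6 has {pink, grey, gold, green, teal, blue} and table 6 has {pink, grey, gold, green}, leaving only red.
Round 1, table 6: round 1 has {pink, gold, teal} and table 6 has {pink, red, grey, gold, green}, leaving only blue.
Round 1, table 3: round 1 has {pink, gold, teal, blue} and table 3 has {pink, red, grey, gold, teal}, leaving only green.
Round 7 already has {pink, grey, gold} and table 3 already has {pink, red, grey, gold, green, teal}, so round 7, table 3 must be blue.

blue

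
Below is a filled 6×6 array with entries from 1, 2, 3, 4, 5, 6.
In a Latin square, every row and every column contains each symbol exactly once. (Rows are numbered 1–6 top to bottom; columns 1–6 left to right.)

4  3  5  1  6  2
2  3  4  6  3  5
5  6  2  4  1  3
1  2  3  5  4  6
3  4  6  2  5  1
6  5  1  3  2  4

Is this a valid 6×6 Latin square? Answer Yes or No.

Column 2 contains 3 twice (at rows 1 and 2), so it is not a permutation.

No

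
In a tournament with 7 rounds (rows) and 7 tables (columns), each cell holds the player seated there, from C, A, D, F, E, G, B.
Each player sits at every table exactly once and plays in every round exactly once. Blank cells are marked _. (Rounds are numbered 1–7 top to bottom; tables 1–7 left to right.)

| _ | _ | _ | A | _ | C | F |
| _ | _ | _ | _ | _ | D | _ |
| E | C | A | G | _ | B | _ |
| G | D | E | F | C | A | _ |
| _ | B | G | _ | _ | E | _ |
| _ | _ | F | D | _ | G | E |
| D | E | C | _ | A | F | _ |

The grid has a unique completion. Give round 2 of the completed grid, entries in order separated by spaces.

Round 2, table 3: round 2 has {D} and table 3 has {C, A, F, E, G}, leaving only B.
Round 1, table 1: round 1 has {C, A, F} and table 1 has {D, E, G}, leaving only B.
Round 1, table 2: round 1 has {C, A, F, B} and table 2 has {C, D, E, B}, leaving only G.
Round 1, table 3: round 1 has {C, A, F, G, B} and table 3 has {C, A, F, E, G, B}, leaving only D.
Round 1, table 5: round 1 has {C, A, D, F, G, B} and table 5 has {C, A}, leaving only E.
Round 3, table 7: round 3 has {C, A, E, G, B} and table 7 has {F, E}, leaving only D.
Round 3, table 5: round 3 has {C, A, D, E, G, B} and table 5 has {C, A, E}, leaving only F.
Round 2, table 5: round 2 has {D, B} and table 5 has {C, A, F, E}, leaving only G.
Round 4, table 7: round 4 has {C, A, D, F, E, G} and table 7 has {D, F, E}, leaving only B.
Round 5, table 4: round 5 has {E, G, B} and table 4 has {A, D, F, G}, leaving only C.
Round 2, table 4: round 2 has {D, G, B} and table 4 has {C, A, D, F, G}, leaving only E.
Round 5, table 5: round 5 has {C, E, G, B} and table 5 has {C, A, F, E, G}, leaving only D.
Round 5, table 7: round 5 has {C, D, E, G, B} and table 7 has {D, F, E, B}, leaving only A.
Round 2, table 7: round 2 has {D, E, G, B} and table 7 has {A, D, F, E, B}, leaving only C.
Round 5, table 1: round 5 has {C, A, D, E, G, B} and table 1 has {D, E, G, B}, leaving only F.
Round 2, table 1: round 2 has {C, D, E, G, B} and table 1 has {D, F, E, G, B}, leaving only A.
Round 2, table 2: round 2 has {C, A, D, E, G, B} and table 2 has {C, D, E, G, B}, leaving only F.
So round 2 reads: A F B E G D C.

A F B E G D C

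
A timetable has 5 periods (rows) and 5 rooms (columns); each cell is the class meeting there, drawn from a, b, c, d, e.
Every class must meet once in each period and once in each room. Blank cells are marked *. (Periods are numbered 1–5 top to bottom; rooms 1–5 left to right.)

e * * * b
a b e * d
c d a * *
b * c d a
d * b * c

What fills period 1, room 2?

c

Period 1, room 3: period 1 has {b, e} and room 3 has {a, b, c, e}, leaving only d.
Period 2, room 4: period 2 has {a, b, d, e} and room 4 has {d}, leaving only c.
Period 1, room 4: period 1 has {b, d, e} and room 4 has {c, d}, leaving only a.
Period 1 already has {a, b, d, e} and room 2 already has {b, d}, so period 1, room 2 must be c.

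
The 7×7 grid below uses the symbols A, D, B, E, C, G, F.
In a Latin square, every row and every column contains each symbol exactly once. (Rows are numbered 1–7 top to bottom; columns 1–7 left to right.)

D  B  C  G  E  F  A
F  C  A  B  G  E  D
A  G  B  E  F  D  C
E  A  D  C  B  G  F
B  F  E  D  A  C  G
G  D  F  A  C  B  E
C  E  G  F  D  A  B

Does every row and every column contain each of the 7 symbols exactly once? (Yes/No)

Yes

Each row is a permutation of the 7 symbols, and so is each column.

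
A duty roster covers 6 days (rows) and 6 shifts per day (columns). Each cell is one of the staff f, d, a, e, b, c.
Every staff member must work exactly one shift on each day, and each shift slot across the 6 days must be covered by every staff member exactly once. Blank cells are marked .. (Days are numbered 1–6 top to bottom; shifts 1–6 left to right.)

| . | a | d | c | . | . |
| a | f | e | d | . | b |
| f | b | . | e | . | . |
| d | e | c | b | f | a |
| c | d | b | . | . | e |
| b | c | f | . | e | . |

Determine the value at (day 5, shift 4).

Day 1, shift 1: day 1 has {d, a, c} and shift 1 has {f, d, a, b, c}, leaving only e.
Day 1, shift 5: day 1 has {d, a, e, c} and shift 5 has {f, e}, leaving only b.
Day 1, shift 6: day 1 has {d, a, e, b, c} and shift 6 has {a, e, b}, leaving only f.
Day 2, shift 5: day 2 has {f, d, a, e, b} and shift 5 has {f, e, b}, leaving only c.
Day 3, shift 3: day 3 has {f, e, b} and shift 3 has {f, d, e, b, c}, leaving only a.
Day 3, shift 5: day 3 has {f, a, e, b} and shift 5 has {f, e, b, c}, leaving only d.
Day 3, shift 6: day 3 has {f, d, a, e, b} and shift 6 has {f, a, e, b}, leaving only c.
Day 5, shift 5: day 5 has {d, e, b, c} and shift 5 has {f, d, e, b, c}, leaving only a.
Day 5 already has {d, a, e, b, c} and shift 4 already has {d, e, b, c}, so day 5, shift 4 must be f.

f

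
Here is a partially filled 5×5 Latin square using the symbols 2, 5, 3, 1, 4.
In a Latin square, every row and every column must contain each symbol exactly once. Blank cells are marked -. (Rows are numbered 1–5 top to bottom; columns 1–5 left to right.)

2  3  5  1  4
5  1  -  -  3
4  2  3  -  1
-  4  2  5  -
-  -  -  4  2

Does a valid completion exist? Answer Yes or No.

Row 3, column 4: row 3 together with column 4 already contain {2, 5, 3, 1, 4} — every symbol — so nothing can go there. The grid has no valid completion.

No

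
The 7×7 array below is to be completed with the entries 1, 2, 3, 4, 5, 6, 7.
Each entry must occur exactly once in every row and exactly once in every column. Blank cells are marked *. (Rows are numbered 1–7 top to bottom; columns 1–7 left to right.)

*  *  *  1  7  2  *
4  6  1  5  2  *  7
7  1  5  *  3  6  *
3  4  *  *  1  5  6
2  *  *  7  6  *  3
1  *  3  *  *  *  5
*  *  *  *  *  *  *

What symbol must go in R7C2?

7

Row 1, column 7: row 1 has {1, 2, 7} and column 7 has {3, 5, 6, 7}, leaving only 4.
Row 1, column 3: row 1 has {1, 2, 4, 7} and column 3 has {1, 3, 5}, leaving only 6.
Row 1, column 1: row 1 has {1, 2, 4, 6, 7} and column 1 has {1, 2, 3, 4, 7}, leaving only 5.
Row 1, column 2: row 1 has {1, 2, 4, 5, 6, 7} and column 2 has {1, 4, 6}, leaving only 3.
Row 2, column 6: row 2 has {1, 2, 4, 5, 6, 7} and column 6 has {2, 5, 6}, leaving only 3.
Row 3, column 7: row 3 has {1, 3, 5, 6, 7} and column 7 has {3, 4, 5, 6, 7}, leaving only 2.
Row 3, column 4: row 3 has {1, 2, 3, 5, 6, 7} and column 4 has {1, 5, 7}, leaving only 4.
Row 4, column 4: row 4 has {1, 3, 4, 5, 6} and column 4 has {1, 4, 5, 7}, leaving only 2.
Row 4, column 3: row 4 has {1, 2, 3, 4, 5, 6} and column 3 has {1, 3, 5, 6}, leaving only 7.
Row 5, column 2: row 5 has {2, 3, 6, 7} and column 2 has {1, 3, 4, 6}, leaving only 5.
Row 5, column 3: row 5 has {2, 3, 5, 6, 7} and column 3 has {1, 3, 5, 6, 7}, leaving only 4.
Row 5, column 6: row 5 has {2, 3, 4, 5, 6, 7} and column 6 has {2, 3, 5, 6}, leaving only 1.
Row 6, column 4: row 6 has {1, 3, 5} and column 4 has {1, 2, 4, 5, 7}, leaving only 6.
Row 6, column 5: row 6 has {1, 3, 5, 6} and column 5 has {1, 2, 3, 6, 7}, leaving only 4.
Row 6, column 6: row 6 has {1, 3, 4, 5, 6} and column 6 has {1, 2, 3, 5, 6}, leaving only 7.
Row 6, column 2: row 6 has {1, 3, 4, 5, 6, 7} and column 2 has {1, 3, 4, 5, 6}, leaving only 2.
Row 7 already has {} and column 2 already has {1, 2, 3, 4, 5, 6}, so row 7, column 2 must be 7.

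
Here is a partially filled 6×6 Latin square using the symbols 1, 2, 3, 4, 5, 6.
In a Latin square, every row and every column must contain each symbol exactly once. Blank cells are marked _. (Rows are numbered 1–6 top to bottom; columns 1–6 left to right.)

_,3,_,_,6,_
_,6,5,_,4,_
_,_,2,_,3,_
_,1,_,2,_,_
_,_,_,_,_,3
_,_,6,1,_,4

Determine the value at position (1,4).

Row 2, column 4: row 2 has {4, 5, 6} and column 4 has {1, 2}, leaving only 3.
Row 4, column 5: row 4 has {1, 2} and column 5 has {3, 4, 6}, leaving only 5.
Row 4, column 6: row 4 has {1, 2, 5} and column 6 has {3, 4}, leaving only 6.
Row 6, column 5: row 6 has {1, 4, 6} and column 5 has {3, 4, 5, 6}, leaving only 2.
Row 5, column 5: row 5 has {3} and column 5 has {2, 3, 4, 5, 6}, leaving only 1.
Row 5, column 3: row 5 has {1, 3} and column 3 has {2, 5, 6}, leaving only 4.
Row 1, column 3: row 1 has {3, 6} and column 3 has {2, 4, 5, 6}, leaving only 1.
Row 4, column 3: row 4 has {1, 2, 5, 6} and column 3 has {1, 2, 4, 5, 6}, leaving only 3.
Row 4, column 1: row 4 has {1, 2, 3, 5, 6} and column 1 has {}, leaving only 4.
Row 6, column 2: row 6 has {1, 2, 4, 6} and column 2 has {1, 3, 6}, leaving only 5.
Row 3, column 2: row 3 has {2, 3} and column 2 has {1, 3, 5, 6}, leaving only 4.
Row 5, column 2: row 5 has {1, 3, 4} and column 2 has {1, 3, 4, 5, 6}, leaving only 2.
Row 6, column 1: row 6 has {1, 2, 4, 5, 6} and column 1 has {4}, leaving only 3.
Row 1, column 4 is narrowed to {4, 5}.
If it were 5, then row 1, column 6 would be left with no valid symbol.
So row 1, column 4 must be 4.

4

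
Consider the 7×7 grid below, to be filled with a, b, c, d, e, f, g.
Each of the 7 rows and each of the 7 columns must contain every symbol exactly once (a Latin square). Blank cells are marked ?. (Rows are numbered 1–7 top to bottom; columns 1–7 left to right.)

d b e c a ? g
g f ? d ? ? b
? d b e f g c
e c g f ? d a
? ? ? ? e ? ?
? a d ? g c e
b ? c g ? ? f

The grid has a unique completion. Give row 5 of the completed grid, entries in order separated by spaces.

Row 5, column 2: row 5 has {e} and column 2 has {a, b, c, d, f}, leaving only g.
Row 5, column 7: row 5 has {e, g} and column 7 has {a, b, c, e, f, g}, leaving only d.
Row 1, column 6: row 1 has {a, b, c, d, e, g} and column 6 has {c, d, g}, leaving only f.
Row 2, column 3: row 2 has {b, d, f, g} and column 3 has {b, c, d, e, g}, leaving only a.
Row 5, column 3: row 5 has {d, e, g} and column 3 has {a, b, c, d, e, g}, leaving only f.
Row 2, column 5: row 2 has {a, b, d, f, g} and column 5 has {a, e, f, g}, leaving only c.
Row 2, column 6: row 2 has {a, b, c, d, f, g} and column 6 has {c, d, f, g}, leaving only e.
Row 3, column 1: row 3 has {b, c, d, e, f, g} and column 1 has {b, d, e, g}, leaving only a.
Row 5, column 1: row 5 has {d, e, f, g} and column 1 has {a, b, d, e, g}, leaving only c.
Row 4, column 5: row 4 has {a, c, d, e, f, g} and column 5 has {a, c, e, f, g}, leaving only b.
Row 6, column 1: row 6 has {a, c, d, e, g} and column 1 has {a, b, c, d, e, g}, leaving only f.
Row 6, column 4: row 6 has {a, c, d, e, f, g} and column 4 has {c, d, e, f, g}, leaving only b.
Row 5, column 4: row 5 has {c, d, e, f, g} and column 4 has {b, c, d, e, f, g}, leaving only a.
Row 5, column 6: row 5 has {a, c, d, e, f, g} and column 6 has {c, d, e, f, g}, leaving only b.
So row 5 reads: c g f a e b d.

c g f a e b d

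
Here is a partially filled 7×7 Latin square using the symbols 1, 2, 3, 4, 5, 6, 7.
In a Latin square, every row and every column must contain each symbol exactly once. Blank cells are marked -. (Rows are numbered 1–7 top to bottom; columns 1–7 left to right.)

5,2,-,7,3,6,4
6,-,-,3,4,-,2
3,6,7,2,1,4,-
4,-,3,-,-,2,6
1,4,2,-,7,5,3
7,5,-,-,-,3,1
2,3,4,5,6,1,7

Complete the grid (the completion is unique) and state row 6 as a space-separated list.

7 5 6 4 2 3 1

Row 6, column 3: row 6 has {1, 3, 5, 7} and column 3 has {2, 3, 4, 7}, leaving only 6.
Row 6, column 4: row 6 has {1, 3, 5, 6, 7} and column 4 has {2, 3, 5, 7}, leaving only 4.
Row 6, column 5: row 6 has {1, 3, 4, 5, 6, 7} and column 5 has {1, 3, 4, 6, 7}, leaving only 2.
So row 6 reads: 7 5 6 4 2 3 1.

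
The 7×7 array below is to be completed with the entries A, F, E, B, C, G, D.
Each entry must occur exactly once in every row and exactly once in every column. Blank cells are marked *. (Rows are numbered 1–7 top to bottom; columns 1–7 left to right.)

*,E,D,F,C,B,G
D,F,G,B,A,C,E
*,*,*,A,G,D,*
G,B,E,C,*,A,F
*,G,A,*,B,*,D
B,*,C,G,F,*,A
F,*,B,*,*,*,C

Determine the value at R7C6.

Row 1, column 1: row 1 has {F, E, B, C, G, D} and column 1 has {F, B, G, D}, leaving only A.
Row 3, column 2: row 3 has {A, G, D} and column 2 has {F, E, B, G}, leaving only C.
Row 3, column 1: row 3 has {A, C, G, D} and column 1 has {A, F, B, G, D}, leaving only E.
Row 3, column 3: row 3 has {A, E, C, G, D} and column 3 has {A, E, B, C, G, D}, leaving only F.
Row 3, column 7: row 3 has {A, F, E, C, G, D} and column 7 has {A, F, E, C, G, D}, leaving only B.
Row 4, column 5: row 4 has {A, F, E, B, C, G} and column 5 has {A, F, B, C, G}, leaving only D.
Row 5, column 1: row 5 has {A, B, G, D} and column 1 has {A, F, E, B, G, D}, leaving only C.
Row 5, column 4: row 5 has {A, B, C, G, D} and column 4 has {A, F, B, C, G}, leaving only E.
Row 5, column 6: row 5 has {A, E, B, C, G, D} and column 6 has {A, B, C, D}, leaving only F.
Row 6, column 2: row 6 has {A, F, B, C, G} and column 2 has {F, E, B, C, G}, leaving only D.
Row 6, column 6: row 6 has {A, F, B, C, G, D} and column 6 has {A, F, B, C, D}, leaving only E.
Row 7 already has {F, B, C} and column 6 already has {A, F, E, B, C, D}, so row 7, column 6 must be G.

G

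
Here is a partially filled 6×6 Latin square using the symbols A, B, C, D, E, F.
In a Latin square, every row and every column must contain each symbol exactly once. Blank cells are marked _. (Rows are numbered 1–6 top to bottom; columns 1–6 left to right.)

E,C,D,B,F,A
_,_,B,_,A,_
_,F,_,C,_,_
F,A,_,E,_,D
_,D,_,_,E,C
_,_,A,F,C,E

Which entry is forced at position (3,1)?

Row 2, column 2: row 2 has {A, B} and column 2 has {A, C, D, F}, leaving only E.
Row 2, column 4: row 2 has {A, B, E} and column 4 has {B, C, E, F}, leaving only D.
Row 2, column 1: row 2 has {A, B, D, E} and column 1 has {E, F}, leaving only C.
Row 2, column 6: row 2 has {A, B, C, D, E} and column 6 has {A, C, D, E}, leaving only F.
Row 3, column 3: row 3 has {C, F} and column 3 has {A, B, D}, leaving only E.
Row 3, column 6: row 3 has {C, E, F} and column 6 has {A, C, D, E, F}, leaving only B.
Row 3, column 5: row 3 has {B, C, E, F} and column 5 has {A, C, E, F}, leaving only D.
Row 3 already has {B, C, D, E, F} and column 1 already has {C, E, F}, so row 3, column 1 must be A.

A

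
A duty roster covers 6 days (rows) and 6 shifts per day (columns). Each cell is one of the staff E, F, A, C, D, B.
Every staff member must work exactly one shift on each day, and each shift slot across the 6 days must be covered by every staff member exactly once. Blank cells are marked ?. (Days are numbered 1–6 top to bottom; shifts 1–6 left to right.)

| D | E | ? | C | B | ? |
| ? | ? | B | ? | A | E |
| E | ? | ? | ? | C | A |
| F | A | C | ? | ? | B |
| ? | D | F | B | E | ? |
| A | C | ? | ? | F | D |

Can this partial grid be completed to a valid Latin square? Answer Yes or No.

No

Day 1, shift 3: day 1 has {E, C, D, B} and shift 3 has {F, C, B}, so it must be A.
Day 1, shift 6: day 1 has {E, A, C, D, B} and shift 6 has {E, A, D, B}, so it must be F.
Day 2, shift 1: day 2 has {E, A, B} and shift 1 has {E, F, A, D}, so it must be C.
Now day 5, shift 1: day 5 together with shift 1 already contain {E, F, A, C, D, B} — every symbol — so nothing can go there. The grid has no valid completion.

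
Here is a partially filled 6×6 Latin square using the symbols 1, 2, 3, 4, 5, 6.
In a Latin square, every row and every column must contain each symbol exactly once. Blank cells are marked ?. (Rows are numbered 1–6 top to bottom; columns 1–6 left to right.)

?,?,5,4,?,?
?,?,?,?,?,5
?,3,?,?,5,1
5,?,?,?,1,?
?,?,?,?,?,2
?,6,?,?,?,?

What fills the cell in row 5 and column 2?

5

Row 5, column 2 is narrowed to {1, 4, 5}.
If it were 1, then row 4, column 2 would be left with no valid symbol.
If it were 4, then row 2, column 2 would be left with no valid symbol.
So row 5, column 2 must be 5.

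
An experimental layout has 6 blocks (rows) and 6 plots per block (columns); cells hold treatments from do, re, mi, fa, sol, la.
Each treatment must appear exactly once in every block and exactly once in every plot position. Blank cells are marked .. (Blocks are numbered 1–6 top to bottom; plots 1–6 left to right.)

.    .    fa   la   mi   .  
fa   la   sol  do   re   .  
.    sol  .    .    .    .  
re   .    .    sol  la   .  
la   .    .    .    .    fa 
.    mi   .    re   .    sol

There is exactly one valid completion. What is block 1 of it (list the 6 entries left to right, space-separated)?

sol do fa la mi re

Block 2, plot 6: block 2 has {do, re, fa, sol, la} and plot 6 has {fa, sol}, leaving only mi.
Block 4, plot 6: block 4 has {re, sol, la} and plot 6 has {mi, fa, sol}, leaving only do.
Block 1, plot 6: block 1 has {mi, fa, la} and plot 6 has {do, mi, fa, sol}, leaving only re.
Block 1, plot 2: block 1 has {re, mi, fa, la} and plot 2 has {mi, sol, la}, leaving only do.
Block 1, plot 1: block 1 has {do, re, mi, fa, la} and plot 1 has {re, fa, la}, leaving only sol.
So block 1 reads: sol do fa la mi re.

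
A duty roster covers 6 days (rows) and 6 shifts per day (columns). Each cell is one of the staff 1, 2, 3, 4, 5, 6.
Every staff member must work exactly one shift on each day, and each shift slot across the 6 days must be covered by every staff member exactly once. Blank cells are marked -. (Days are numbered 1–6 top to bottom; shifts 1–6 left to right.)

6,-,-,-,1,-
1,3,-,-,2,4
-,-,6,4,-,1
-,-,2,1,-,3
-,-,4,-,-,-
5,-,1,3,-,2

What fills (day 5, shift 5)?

3

Day 1, shift 6: day 1 has {1, 6} and shift 6 has {1, 2, 3, 4}, leaving only 5.
Day 1, shift 3: day 1 has {1, 5, 6} and shift 3 has {1, 2, 4, 6}, leaving only 3.
Day 1, shift 4: day 1 has {1, 3, 5, 6} and shift 4 has {1, 3, 4}, leaving only 2.
Day 1, shift 2: day 1 has {1, 2, 3, 5, 6} and shift 2 has {3}, leaving only 4.
Day 2, shift 3: day 2 has {1, 2, 3, 4} and shift 3 has {1, 2, 3, 4, 6}, leaving only 5.
Day 2, shift 4: day 2 has {1, 2, 3, 4, 5} and shift 4 has {1, 2, 3, 4}, leaving only 6.
Day 4, shift 1: day 4 has {1, 2, 3} and shift 1 has {1, 5, 6}, leaving only 4.
Day 5, shift 4: day 5 has {4} and shift 4 has {1, 2, 3, 4, 6}, leaving only 5.
Day 5, shift 6: day 5 has {4, 5} and shift 6 has {1, 2, 3, 4, 5}, leaving only 6.
Day 5 already has {4, 5, 6} and shift 5 already has {1, 2}, so day 5, shift 5 must be 3.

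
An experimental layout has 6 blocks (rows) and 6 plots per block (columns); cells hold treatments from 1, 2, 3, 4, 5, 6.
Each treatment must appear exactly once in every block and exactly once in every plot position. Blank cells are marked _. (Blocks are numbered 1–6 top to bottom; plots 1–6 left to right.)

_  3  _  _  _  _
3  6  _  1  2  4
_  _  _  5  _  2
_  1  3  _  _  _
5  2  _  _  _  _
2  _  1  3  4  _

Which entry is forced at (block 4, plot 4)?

Block 2, plot 3: block 2 has {1, 2, 3, 4, 6} and plot 3 has {1, 3}, leaving only 5.
Block 3, plot 2: block 3 has {2, 5} and plot 2 has {1, 2, 3, 6}, leaving only 4.
Block 3, plot 3: block 3 has {2, 4, 5} and plot 3 has {1, 3, 5}, leaving only 6.
Block 3, plot 1: block 3 has {2, 4, 5, 6} and plot 1 has {2, 3, 5}, leaving only 1.
Block 3, plot 5: block 3 has {1, 2, 4, 5, 6} and plot 5 has {2, 4}, leaving only 3.
Block 5, plot 3: block 5 has {2, 5} and plot 3 has {1, 3, 5, 6}, leaving only 4.
Block 1, plot 3: block 1 has {3} and plot 3 has {1, 3, 4, 5, 6}, leaving only 2.
Block 5, plot 4: block 5 has {2, 4, 5} and plot 4 has {1, 3, 5}, leaving only 6.
Block 1, plot 4: block 1 has {2, 3} and plot 4 has {1, 3, 5, 6}, leaving only 4.
Block 4 already has {1, 3} and plot 4 already has {1, 3, 4, 5, 6}, so block 4, plot 4 must be 2.

2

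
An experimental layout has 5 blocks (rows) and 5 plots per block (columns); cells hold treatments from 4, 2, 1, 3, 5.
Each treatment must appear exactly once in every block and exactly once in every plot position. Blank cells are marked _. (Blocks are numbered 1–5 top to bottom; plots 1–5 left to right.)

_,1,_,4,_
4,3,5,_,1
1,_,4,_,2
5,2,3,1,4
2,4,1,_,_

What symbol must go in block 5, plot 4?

Block 1, plot 1: block 1 has {4, 1} and plot 1 has {4, 2, 1, 5}, leaving only 3.
Block 1, plot 3: block 1 has {4, 1, 3} and plot 3 has {4, 1, 3, 5}, leaving only 2.
Block 1, plot 5: block 1 has {4, 2, 1, 3} and plot 5 has {4, 2, 1}, leaving only 5.
Block 2, plot 4: block 2 has {4, 1, 3, 5} and plot 4 has {4, 1}, leaving only 2.
Block 3, plot 2: block 3 has {4, 2, 1} and plot 2 has {4, 2, 1, 3}, leaving only 5.
Block 3, plot 4: block 3 has {4, 2, 1, 5} and plot 4 has {4, 2, 1}, leaving only 3.
Block 5 already has {4, 2, 1} and plot 4 already has {4, 2, 1, 3}, so block 5, plot 4 must be 5.

5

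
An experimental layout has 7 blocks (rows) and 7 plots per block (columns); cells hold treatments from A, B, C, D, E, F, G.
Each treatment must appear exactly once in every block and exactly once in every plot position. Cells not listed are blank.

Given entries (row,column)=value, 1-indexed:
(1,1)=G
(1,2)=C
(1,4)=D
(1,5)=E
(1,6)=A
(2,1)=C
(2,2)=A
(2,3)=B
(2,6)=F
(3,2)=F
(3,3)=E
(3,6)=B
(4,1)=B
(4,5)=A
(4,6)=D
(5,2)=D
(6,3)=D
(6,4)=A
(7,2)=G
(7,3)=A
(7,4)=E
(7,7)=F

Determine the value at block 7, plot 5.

B

Block 1, plot 3: block 1 has {A, C, D, E, G} and plot 3 has {A, B, D, E}, leaving only F.
Block 1, plot 7: block 1 has {A, C, D, E, F, G} and plot 7 has {F}, leaving only B.
Block 2, plot 4: block 2 has {A, B, C, F} and plot 4 has {A, D, E}, leaving only G.
Block 2, plot 5: block 2 has {A, B, C, F, G} and plot 5 has {A, E}, leaving only D.
Block 2, plot 7: block 2 has {A, B, C, D, F, G} and plot 7 has {B, F}, leaving only E.
Block 3, plot 4: block 3 has {B, E, F} and plot 4 has {A, D, E, G}, leaving only C.
Block 3, plot 5: block 3 has {B, C, E, F} and plot 5 has {A, D, E}, leaving only G.
Block 4, plot 2: block 4 has {A, B, D} and plot 2 has {A, C, D, F, G}, leaving only E.
Block 4, plot 4: block 4 has {A, B, D, E} and plot 4 has {A, C, D, E, G}, leaving only F.
Block 5, plot 4: block 5 has {D} and plot 4 has {A, C, D, E, F, G}, leaving only B.
Block 6, plot 2: block 6 has {A, D} and plot 2 has {A, C, D, E, F, G}, leaving only B.
Block 7, plot 1: block 7 has {A, E, F, G} and plot 1 has {B, C, G}, leaving only D.
Block 3, plot 1: block 3 has {B, C, E, F, G} and plot 1 has {B, C, D, G}, leaving only A.
Block 3, plot 7: block 3 has {A, B, C, E, F, G} and plot 7 has {B, E, F}, leaving only D.
Block 7, plot 6: block 7 has {A, D, E, F, G} and plot 6 has {A, B, D, F}, leaving only C.
Block 7 already has {A, C, D, E, F, G} and plot 5 already has {A, D, E, G}, so block 7, plot 5 must be B.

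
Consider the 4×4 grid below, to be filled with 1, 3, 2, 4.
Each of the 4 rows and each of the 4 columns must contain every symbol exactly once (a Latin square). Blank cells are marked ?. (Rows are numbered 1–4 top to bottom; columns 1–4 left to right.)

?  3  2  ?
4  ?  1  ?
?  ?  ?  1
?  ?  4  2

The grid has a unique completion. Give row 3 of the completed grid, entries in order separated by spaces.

2 4 3 1

Row 3, column 3: row 3 has {1} and column 3 has {1, 2, 4}, leaving only 3.
Row 3, column 1: row 3 has {1, 3} and column 1 has {4}, leaving only 2.
Row 3, column 2: row 3 has {1, 3, 2} and column 2 has {3}, leaving only 4.
So row 3 reads: 2 4 3 1.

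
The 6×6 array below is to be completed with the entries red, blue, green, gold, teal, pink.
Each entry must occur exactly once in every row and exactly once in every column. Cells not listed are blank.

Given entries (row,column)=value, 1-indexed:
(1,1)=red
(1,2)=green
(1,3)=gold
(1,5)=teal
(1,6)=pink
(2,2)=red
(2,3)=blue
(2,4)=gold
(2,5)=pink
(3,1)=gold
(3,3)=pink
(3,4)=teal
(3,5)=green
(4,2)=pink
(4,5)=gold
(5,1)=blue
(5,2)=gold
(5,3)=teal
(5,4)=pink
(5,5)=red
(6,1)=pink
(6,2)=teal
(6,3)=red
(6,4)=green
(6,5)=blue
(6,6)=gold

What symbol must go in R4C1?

Row 1, column 4: row 1 has {red, green, gold, teal, pink} and column 4 has {green, gold, teal, pink}, leaving only blue.
Row 3, column 2: row 3 has {green, gold, teal, pink} and column 2 has {red, green, gold, teal, pink}, leaving only blue.
Row 3, column 6: row 3 has {blue, green, gold, teal, pink} and column 6 has {gold, pink}, leaving only red.
Row 4, column 3: row 4 has {gold, pink} and column 3 has {red, blue, gold, teal, pink}, leaving only green.
Row 4 already has {green, gold, pink} and column 1 already has {red, blue, gold, pink}, so row 4, column 1 must be teal.

teal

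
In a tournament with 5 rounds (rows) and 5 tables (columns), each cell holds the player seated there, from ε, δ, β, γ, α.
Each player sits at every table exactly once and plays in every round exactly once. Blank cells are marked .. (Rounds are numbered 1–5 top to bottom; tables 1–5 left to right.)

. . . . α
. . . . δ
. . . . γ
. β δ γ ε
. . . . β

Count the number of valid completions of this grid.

56

Round 1, table 1: eliminating its round and table leaves {ε, δ, β, γ}.
Round 1, table 2: eliminating its round and table leaves {ε, δ, γ}.
Round 1, table 3: eliminating its round and table leaves {ε, β, γ}.
Round 1, table 4: eliminating its round and table leaves {ε, δ, β}.
Round 2, table 1: eliminating its round and table leaves {ε, β, γ, α}.
Round 2, table 2: eliminating its round and table leaves {ε, γ, α}.
Round 2, table 3: eliminating its round and table leaves {ε, β, γ, α}.
Round 2, table 4: eliminating its round and table leaves {ε, β, α}.
Round 3, table 1: eliminating its round and table leaves {ε, δ, β, α}.
Round 3, table 2: eliminating its round and table leaves {ε, δ, α}.
Round 3, table 3: eliminating its round and table leaves {ε, β, α}.
Round 3, table 4: eliminating its round and table leaves {ε, δ, β, α}.
Round 4, table 1: eliminating its round and table leaves {α}.
Round 5, table 1: eliminating its round and table leaves {ε, δ, γ, α}.
Round 5, table 2: eliminating its round and table leaves {ε, δ, γ, α}.
Round 5, table 3: eliminating its round and table leaves {ε, γ, α}.
Round 5, table 4: eliminating its round and table leaves {ε, δ, α}.
Enumerating the assignments across these blanks that avoid any round or table repeat gives 56 completions.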